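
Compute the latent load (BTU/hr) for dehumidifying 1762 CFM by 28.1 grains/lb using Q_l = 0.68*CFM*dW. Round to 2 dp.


Q = 0.68 * 1762 * 28.1 = 33668.30 BTU/hr

33668.30 BTU/hr


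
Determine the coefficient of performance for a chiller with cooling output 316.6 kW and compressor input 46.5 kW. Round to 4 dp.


COP = 316.6 / 46.5 = 6.8086

6.8086


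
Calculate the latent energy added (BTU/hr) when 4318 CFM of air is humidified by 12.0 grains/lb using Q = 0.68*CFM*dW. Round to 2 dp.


Q = 0.68 * 4318 * 12.0 = 35234.88 BTU/hr

35234.88 BTU/hr


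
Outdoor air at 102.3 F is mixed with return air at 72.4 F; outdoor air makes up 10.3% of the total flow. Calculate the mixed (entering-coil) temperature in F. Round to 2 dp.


T_mix = 72.4 + (10.3/100)*(102.3-72.4) = 75.48 F

75.48 F


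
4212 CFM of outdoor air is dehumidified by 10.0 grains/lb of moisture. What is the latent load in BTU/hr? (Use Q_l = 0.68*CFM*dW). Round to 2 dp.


Q = 0.68 * 4212 * 10.0 = 28641.60 BTU/hr

28641.60 BTU/hr


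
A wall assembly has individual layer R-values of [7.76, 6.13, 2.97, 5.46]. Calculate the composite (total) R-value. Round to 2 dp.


R_total = 7.76 + 6.13 + 2.97 + 5.46 = 22.32

22.32


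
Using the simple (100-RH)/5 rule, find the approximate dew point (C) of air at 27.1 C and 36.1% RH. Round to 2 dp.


Td = 27.1 - (100-36.1)/5 = 14.32 C

14.32 C


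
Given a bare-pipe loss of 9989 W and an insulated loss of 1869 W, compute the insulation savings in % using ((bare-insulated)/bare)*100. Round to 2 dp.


Savings = ((9989-1869)/9989)*100 = 81.29 %

81.29 %


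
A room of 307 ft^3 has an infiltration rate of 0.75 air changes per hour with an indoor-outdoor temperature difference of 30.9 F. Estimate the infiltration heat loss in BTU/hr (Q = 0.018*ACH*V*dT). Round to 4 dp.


Q = 0.018 * 0.75 * 307 * 30.9 = 128.0651 BTU/hr

128.0651 BTU/hr


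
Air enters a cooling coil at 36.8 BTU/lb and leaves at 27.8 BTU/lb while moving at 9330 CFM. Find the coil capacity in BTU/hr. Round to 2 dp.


Q = 4.5 * 9330 * (36.8 - 27.8) = 377865.00 BTU/hr

377865.00 BTU/hr


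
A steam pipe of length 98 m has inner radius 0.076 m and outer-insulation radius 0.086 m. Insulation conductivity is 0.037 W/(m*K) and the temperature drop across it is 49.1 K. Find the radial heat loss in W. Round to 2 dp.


Q = 2*pi*0.037*98*49.1/ln(0.086/0.076) = 9049.44 W

9049.44 W


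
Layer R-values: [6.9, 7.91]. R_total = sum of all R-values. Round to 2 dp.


R_total = 6.9 + 7.91 = 14.81

14.81


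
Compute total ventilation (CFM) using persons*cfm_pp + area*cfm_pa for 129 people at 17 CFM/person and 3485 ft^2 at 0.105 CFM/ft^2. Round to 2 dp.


Total = 129*17 + 3485*0.105 = 2558.93 CFM

2558.93 CFM


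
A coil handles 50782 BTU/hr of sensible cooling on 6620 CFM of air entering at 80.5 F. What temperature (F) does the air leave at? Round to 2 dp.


dT = 50782/(1.08*6620) = 7.1028
T_leave = 80.5 - 7.1028 = 73.40 F

73.40 F


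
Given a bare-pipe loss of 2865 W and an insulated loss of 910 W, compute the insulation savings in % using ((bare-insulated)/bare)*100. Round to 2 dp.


Savings = ((2865-910)/2865)*100 = 68.24 %

68.24 %


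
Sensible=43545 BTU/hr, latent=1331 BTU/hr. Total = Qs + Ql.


Qt = 43545 + 1331 = 44876 BTU/hr

44876 BTU/hr


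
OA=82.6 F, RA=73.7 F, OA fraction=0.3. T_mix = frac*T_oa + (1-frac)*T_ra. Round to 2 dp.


T_mix = 0.3*82.6 + 0.7*73.7 = 76.37 F

76.37 F


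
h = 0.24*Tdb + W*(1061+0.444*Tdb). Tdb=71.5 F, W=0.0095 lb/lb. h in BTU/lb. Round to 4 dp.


h = 0.24*71.5 + 0.0095*(1061+0.444*71.5) = 27.5411 BTU/lb

27.5411 BTU/lb


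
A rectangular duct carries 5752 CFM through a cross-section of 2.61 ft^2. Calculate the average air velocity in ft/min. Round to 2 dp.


V = 5752 / 2.61 = 2203.83 ft/min

2203.83 ft/min


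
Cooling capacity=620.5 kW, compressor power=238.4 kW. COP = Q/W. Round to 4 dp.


COP = 620.5 / 238.4 = 2.6028

2.6028


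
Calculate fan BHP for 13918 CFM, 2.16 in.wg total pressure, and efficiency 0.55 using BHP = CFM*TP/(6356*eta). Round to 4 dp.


BHP = 13918 * 2.16 / (6356 * 0.55) = 8.5997 hp

8.5997 hp


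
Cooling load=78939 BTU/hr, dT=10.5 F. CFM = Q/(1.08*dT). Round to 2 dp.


CFM = 78939 / (1.08 * 10.5) = 6961.11

6961.11 CFM


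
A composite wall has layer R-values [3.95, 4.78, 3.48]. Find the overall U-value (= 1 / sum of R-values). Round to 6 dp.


R_total = 3.95 + 4.78 + 3.48 = 12.21
U = 1/12.21 = 0.081900

0.081900


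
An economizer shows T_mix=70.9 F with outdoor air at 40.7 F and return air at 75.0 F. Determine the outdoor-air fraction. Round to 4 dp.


frac = (70.9 - 75.0) / (40.7 - 75.0) = 0.1195

0.1195


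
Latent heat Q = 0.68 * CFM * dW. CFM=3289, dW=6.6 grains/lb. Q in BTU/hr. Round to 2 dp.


Q = 0.68 * 3289 * 6.6 = 14761.03 BTU/hr

14761.03 BTU/hr


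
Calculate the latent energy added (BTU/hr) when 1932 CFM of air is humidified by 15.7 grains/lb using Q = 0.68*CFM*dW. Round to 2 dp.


Q = 0.68 * 1932 * 15.7 = 20626.03 BTU/hr

20626.03 BTU/hr


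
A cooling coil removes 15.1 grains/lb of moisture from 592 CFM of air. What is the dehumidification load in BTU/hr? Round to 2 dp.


Q = 0.68 * 592 * 15.1 = 6078.66 BTU/hr

6078.66 BTU/hr


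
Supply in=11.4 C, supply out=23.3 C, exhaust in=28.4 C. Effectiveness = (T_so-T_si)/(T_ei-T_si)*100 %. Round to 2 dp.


eff = (23.3-11.4)/(28.4-11.4)*100 = 70.00 %

70.00 %


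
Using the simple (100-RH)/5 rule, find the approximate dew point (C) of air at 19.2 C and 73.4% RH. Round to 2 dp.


Td = 19.2 - (100-73.4)/5 = 13.88 C

13.88 C


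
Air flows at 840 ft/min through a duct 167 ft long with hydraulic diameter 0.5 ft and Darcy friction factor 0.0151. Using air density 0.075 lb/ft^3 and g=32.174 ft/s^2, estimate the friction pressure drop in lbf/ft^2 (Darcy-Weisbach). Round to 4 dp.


v_fps = 840/60 = 14.0 ft/s
dp = 0.0151*(167/0.5)*0.075*14.0^2/(2*32.174) = 1.1521 lbf/ft^2

1.1521 lbf/ft^2


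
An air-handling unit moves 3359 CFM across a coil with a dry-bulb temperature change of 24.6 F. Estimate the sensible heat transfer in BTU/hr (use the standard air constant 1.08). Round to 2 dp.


Q = 1.08 * 3359 * 24.6 = 89241.91 BTU/hr

89241.91 BTU/hr


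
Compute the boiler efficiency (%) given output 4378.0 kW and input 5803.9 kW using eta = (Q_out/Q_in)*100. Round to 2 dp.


eta = (4378.0/5803.9)*100 = 75.43 %

75.43 %


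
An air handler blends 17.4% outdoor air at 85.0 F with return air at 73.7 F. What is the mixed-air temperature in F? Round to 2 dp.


T_mix = 73.7 + (17.4/100)*(85.0-73.7) = 75.67 F

75.67 F


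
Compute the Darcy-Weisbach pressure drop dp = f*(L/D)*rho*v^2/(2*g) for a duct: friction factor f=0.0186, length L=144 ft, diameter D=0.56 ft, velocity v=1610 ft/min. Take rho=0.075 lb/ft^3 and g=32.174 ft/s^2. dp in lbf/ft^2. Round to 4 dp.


v_fps = 1610/60 = 26.8333 ft/s
dp = 0.0186*(144/0.56)*0.075*26.8333^2/(2*32.174) = 4.0139 lbf/ft^2

4.0139 lbf/ft^2


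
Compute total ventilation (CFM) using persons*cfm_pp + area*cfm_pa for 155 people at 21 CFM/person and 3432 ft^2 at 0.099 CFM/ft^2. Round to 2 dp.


Total = 155*21 + 3432*0.099 = 3594.77 CFM

3594.77 CFM


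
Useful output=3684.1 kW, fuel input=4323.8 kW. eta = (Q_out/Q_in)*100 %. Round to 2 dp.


eta = (3684.1/4323.8)*100 = 85.21 %

85.21 %


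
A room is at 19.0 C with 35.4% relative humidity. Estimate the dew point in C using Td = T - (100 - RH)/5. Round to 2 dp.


Td = 19.0 - (100-35.4)/5 = 6.08 C

6.08 C


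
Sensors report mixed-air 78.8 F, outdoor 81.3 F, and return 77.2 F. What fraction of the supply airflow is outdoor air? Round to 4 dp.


frac = (78.8 - 77.2) / (81.3 - 77.2) = 0.3902

0.3902


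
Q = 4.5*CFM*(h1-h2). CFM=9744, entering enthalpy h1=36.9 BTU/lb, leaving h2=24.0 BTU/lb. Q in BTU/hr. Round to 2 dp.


Q = 4.5 * 9744 * (36.9 - 24.0) = 565639.20 BTU/hr

565639.20 BTU/hr


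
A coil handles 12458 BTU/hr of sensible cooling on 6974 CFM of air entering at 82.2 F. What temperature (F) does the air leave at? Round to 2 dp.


dT = 12458/(1.08*6974) = 1.6540
T_leave = 82.2 - 1.6540 = 80.55 F

80.55 F


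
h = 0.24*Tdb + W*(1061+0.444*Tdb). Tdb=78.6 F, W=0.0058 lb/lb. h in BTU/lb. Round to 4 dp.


h = 0.24*78.6 + 0.0058*(1061+0.444*78.6) = 25.2202 BTU/lb

25.2202 BTU/lb


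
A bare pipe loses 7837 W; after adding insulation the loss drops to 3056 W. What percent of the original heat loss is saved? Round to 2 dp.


Savings = ((7837-3056)/7837)*100 = 61.01 %

61.01 %


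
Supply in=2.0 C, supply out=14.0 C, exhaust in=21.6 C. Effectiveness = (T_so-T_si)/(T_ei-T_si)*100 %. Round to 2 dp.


eff = (14.0-2.0)/(21.6-2.0)*100 = 61.22 %

61.22 %


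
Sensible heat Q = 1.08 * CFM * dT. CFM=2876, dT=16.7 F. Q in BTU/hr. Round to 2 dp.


Q = 1.08 * 2876 * 16.7 = 51871.54 BTU/hr

51871.54 BTU/hr


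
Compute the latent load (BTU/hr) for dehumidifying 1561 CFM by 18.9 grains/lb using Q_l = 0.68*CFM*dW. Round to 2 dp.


Q = 0.68 * 1561 * 18.9 = 20061.97 BTU/hr

20061.97 BTU/hr


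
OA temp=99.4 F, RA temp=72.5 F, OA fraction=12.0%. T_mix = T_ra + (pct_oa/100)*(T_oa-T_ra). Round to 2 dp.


T_mix = 72.5 + (12.0/100)*(99.4-72.5) = 75.73 F

75.73 F


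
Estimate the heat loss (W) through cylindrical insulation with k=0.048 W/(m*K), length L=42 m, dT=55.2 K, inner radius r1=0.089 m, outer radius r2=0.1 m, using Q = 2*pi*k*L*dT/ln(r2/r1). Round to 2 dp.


Q = 2*pi*0.048*42*55.2/ln(0.1/0.089) = 6000.09 W

6000.09 W


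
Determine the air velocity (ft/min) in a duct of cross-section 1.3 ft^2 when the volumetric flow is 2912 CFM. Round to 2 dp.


V = 2912 / 1.3 = 2240.00 ft/min

2240.00 ft/min


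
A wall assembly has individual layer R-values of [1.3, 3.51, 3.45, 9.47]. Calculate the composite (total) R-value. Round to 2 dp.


R_total = 1.3 + 3.51 + 3.45 + 9.47 = 17.73

17.73


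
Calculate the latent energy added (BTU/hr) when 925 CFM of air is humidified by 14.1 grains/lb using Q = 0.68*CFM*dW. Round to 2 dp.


Q = 0.68 * 925 * 14.1 = 8868.90 BTU/hr

8868.90 BTU/hr


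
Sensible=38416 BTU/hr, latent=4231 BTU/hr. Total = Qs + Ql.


Qt = 38416 + 4231 = 42647 BTU/hr

42647 BTU/hr


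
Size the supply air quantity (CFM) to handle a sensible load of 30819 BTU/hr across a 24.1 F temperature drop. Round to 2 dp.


CFM = 30819 / (1.08 * 24.1) = 1184.07

1184.07 CFM


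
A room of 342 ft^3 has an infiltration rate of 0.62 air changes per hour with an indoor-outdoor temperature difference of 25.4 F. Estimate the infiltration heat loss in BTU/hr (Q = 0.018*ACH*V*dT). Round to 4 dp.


Q = 0.018 * 0.62 * 342 * 25.4 = 96.9447 BTU/hr

96.9447 BTU/hr


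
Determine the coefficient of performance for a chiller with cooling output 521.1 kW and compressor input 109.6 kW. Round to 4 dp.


COP = 521.1 / 109.6 = 4.7546

4.7546


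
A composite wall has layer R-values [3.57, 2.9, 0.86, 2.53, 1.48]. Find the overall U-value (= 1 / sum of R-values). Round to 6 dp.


R_total = 3.57 + 2.9 + 0.86 + 2.53 + 1.48 = 11.34
U = 1/11.34 = 0.088183

0.088183


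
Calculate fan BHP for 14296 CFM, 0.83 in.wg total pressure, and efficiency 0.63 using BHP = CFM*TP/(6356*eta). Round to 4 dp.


BHP = 14296 * 0.83 / (6356 * 0.63) = 2.9632 hp

2.9632 hp


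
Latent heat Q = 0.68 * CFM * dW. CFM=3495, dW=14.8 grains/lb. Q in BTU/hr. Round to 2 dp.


Q = 0.68 * 3495 * 14.8 = 35173.68 BTU/hr

35173.68 BTU/hr


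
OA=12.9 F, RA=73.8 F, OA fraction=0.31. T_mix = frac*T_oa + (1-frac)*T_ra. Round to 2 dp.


T_mix = 0.31*12.9 + 0.69*73.8 = 54.92 F

54.92 F


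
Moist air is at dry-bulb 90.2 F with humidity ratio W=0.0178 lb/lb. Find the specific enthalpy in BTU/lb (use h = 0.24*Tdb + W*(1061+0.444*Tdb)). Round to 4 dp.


h = 0.24*90.2 + 0.0178*(1061+0.444*90.2) = 41.2467 BTU/lb

41.2467 BTU/lb


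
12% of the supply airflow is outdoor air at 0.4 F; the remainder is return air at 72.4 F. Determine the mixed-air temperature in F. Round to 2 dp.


T_mix = 0.12*0.4 + 0.88*72.4 = 63.76 F

63.76 F


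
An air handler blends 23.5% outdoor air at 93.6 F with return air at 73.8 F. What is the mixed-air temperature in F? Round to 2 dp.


T_mix = 73.8 + (23.5/100)*(93.6-73.8) = 78.45 F

78.45 F


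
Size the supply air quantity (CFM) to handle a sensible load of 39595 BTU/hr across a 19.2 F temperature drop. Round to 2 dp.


CFM = 39595 / (1.08 * 19.2) = 1909.48

1909.48 CFM


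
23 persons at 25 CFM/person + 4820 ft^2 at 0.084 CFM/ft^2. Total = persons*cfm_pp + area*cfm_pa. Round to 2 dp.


Total = 23*25 + 4820*0.084 = 979.88 CFM

979.88 CFM


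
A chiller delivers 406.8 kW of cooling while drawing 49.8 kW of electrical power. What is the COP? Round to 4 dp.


COP = 406.8 / 49.8 = 8.1687

8.1687


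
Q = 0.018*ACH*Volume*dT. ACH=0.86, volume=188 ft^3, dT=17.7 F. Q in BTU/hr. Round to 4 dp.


Q = 0.018 * 0.86 * 188 * 17.7 = 51.5112 BTU/hr

51.5112 BTU/hr


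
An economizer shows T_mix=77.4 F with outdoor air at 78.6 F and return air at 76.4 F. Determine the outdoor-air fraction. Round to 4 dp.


frac = (77.4 - 76.4) / (78.6 - 76.4) = 0.4545

0.4545


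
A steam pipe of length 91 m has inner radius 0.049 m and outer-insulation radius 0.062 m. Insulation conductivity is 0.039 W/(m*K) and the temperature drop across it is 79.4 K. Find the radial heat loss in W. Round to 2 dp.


Q = 2*pi*0.039*91*79.4/ln(0.062/0.049) = 7524.17 W

7524.17 W


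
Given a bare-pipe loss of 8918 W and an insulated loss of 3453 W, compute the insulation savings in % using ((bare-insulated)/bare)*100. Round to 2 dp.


Savings = ((8918-3453)/8918)*100 = 61.28 %

61.28 %


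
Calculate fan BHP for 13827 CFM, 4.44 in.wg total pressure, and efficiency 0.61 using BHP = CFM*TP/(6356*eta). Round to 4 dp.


BHP = 13827 * 4.44 / (6356 * 0.61) = 15.8342 hp

15.8342 hp


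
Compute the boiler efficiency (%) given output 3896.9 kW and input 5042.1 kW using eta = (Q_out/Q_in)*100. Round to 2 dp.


eta = (3896.9/5042.1)*100 = 77.29 %

77.29 %


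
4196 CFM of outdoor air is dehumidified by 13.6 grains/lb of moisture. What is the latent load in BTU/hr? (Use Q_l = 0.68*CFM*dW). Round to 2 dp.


Q = 0.68 * 4196 * 13.6 = 38804.61 BTU/hr

38804.61 BTU/hr


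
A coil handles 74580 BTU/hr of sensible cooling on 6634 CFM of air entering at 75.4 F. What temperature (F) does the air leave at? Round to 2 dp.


dT = 74580/(1.08*6634) = 10.4093
T_leave = 75.4 - 10.4093 = 64.99 F

64.99 F


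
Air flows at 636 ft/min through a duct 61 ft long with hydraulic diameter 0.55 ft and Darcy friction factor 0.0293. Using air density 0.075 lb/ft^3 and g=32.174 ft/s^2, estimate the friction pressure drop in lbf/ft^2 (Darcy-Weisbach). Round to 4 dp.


v_fps = 636/60 = 10.6 ft/s
dp = 0.0293*(61/0.55)*0.075*10.6^2/(2*32.174) = 0.4256 lbf/ft^2

0.4256 lbf/ft^2


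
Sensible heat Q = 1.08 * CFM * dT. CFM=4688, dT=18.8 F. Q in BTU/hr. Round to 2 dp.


Q = 1.08 * 4688 * 18.8 = 95185.15 BTU/hr

95185.15 BTU/hr


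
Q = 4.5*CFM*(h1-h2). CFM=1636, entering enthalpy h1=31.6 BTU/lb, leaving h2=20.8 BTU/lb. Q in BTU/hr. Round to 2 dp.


Q = 4.5 * 1636 * (31.6 - 20.8) = 79509.60 BTU/hr

79509.60 BTU/hr


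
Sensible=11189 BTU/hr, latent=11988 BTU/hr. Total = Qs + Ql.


Qt = 11189 + 11988 = 23177 BTU/hr

23177 BTU/hr


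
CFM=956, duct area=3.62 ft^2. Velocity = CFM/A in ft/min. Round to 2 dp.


V = 956 / 3.62 = 264.09 ft/min

264.09 ft/min


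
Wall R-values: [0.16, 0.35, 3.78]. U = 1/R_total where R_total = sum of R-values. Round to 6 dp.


R_total = 0.16 + 0.35 + 3.78 = 4.29
U = 1/4.29 = 0.233100

0.233100


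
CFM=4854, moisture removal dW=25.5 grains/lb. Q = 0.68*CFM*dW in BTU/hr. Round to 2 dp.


Q = 0.68 * 4854 * 25.5 = 84168.36 BTU/hr

84168.36 BTU/hr


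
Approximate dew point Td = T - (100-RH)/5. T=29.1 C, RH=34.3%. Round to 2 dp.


Td = 29.1 - (100-34.3)/5 = 15.96 C

15.96 C


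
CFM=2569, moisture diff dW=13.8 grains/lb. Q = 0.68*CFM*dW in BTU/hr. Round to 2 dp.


Q = 0.68 * 2569 * 13.8 = 24107.50 BTU/hr

24107.50 BTU/hr


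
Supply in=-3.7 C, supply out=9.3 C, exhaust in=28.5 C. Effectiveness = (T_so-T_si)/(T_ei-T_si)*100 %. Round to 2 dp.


eff = (9.3-(-3.7))/(28.5-(-3.7))*100 = 40.37 %

40.37 %


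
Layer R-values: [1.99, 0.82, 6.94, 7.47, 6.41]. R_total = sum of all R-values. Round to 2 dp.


R_total = 1.99 + 0.82 + 6.94 + 7.47 + 6.41 = 23.63

23.63


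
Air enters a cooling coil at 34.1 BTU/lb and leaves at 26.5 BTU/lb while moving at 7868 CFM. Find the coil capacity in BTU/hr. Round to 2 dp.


Q = 4.5 * 7868 * (34.1 - 26.5) = 269085.60 BTU/hr

269085.60 BTU/hr


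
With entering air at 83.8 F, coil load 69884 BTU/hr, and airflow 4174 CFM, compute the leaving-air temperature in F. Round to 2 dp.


dT = 69884/(1.08*4174) = 15.5025
T_leave = 83.8 - 15.5025 = 68.30 F

68.30 F


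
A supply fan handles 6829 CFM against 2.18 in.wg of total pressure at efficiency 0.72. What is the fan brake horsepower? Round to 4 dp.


BHP = 6829 * 2.18 / (6356 * 0.72) = 3.2531 hp

3.2531 hp


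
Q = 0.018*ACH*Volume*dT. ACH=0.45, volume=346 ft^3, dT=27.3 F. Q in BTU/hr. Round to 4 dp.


Q = 0.018 * 0.45 * 346 * 27.3 = 76.5110 BTU/hr

76.5110 BTU/hr


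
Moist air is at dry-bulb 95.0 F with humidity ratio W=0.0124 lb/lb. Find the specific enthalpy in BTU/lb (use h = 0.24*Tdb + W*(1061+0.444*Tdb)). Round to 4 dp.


h = 0.24*95.0 + 0.0124*(1061+0.444*95.0) = 36.4794 BTU/lb

36.4794 BTU/lb


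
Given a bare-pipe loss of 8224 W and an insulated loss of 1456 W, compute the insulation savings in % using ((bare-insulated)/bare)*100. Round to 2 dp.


Savings = ((8224-1456)/8224)*100 = 82.30 %

82.30 %


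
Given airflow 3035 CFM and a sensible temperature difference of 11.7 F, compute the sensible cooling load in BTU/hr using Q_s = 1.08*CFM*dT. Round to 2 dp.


Q = 1.08 * 3035 * 11.7 = 38350.26 BTU/hr

38350.26 BTU/hr


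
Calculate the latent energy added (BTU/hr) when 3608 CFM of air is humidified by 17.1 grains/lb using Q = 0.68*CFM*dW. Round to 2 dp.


Q = 0.68 * 3608 * 17.1 = 41953.82 BTU/hr

41953.82 BTU/hr


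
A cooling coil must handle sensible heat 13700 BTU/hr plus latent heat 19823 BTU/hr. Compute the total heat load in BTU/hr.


Qt = 13700 + 19823 = 33523 BTU/hr

33523 BTU/hr


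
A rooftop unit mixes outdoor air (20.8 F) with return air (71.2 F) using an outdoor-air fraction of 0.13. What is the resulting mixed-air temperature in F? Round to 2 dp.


T_mix = 0.13*20.8 + 0.87*71.2 = 64.65 F

64.65 F


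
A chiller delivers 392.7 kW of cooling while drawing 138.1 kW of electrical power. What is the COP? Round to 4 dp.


COP = 392.7 / 138.1 = 2.8436

2.8436


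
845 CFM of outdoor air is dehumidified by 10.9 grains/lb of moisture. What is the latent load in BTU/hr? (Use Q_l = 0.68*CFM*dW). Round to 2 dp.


Q = 0.68 * 845 * 10.9 = 6263.14 BTU/hr

6263.14 BTU/hr


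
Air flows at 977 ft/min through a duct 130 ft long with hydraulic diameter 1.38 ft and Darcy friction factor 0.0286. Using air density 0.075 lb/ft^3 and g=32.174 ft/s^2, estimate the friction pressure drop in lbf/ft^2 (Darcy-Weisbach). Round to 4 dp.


v_fps = 977/60 = 16.2833 ft/s
dp = 0.0286*(130/1.38)*0.075*16.2833^2/(2*32.174) = 0.8326 lbf/ft^2

0.8326 lbf/ft^2


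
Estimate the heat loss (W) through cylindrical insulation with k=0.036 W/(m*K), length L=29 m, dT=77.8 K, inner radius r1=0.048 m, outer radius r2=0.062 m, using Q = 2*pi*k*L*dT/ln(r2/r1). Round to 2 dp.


Q = 2*pi*0.036*29*77.8/ln(0.062/0.048) = 1994.04 W

1994.04 W


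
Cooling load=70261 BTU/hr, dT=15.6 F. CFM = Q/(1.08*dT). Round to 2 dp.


CFM = 70261 / (1.08 * 15.6) = 4170.29

4170.29 CFM


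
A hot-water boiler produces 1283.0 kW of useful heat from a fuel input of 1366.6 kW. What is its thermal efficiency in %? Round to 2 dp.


eta = (1283.0/1366.6)*100 = 93.88 %

93.88 %


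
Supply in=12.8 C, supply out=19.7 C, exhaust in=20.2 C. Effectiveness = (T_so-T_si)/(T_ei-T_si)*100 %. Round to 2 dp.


eff = (19.7-12.8)/(20.2-12.8)*100 = 93.24 %

93.24 %


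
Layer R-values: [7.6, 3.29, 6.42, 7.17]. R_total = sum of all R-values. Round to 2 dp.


R_total = 7.6 + 3.29 + 6.42 + 7.17 = 24.48

24.48


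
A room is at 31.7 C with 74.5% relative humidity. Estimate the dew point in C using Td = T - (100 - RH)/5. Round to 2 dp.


Td = 31.7 - (100-74.5)/5 = 26.60 C

26.60 C


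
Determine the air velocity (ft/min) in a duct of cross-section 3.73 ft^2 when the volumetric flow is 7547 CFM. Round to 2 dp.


V = 7547 / 3.73 = 2023.32 ft/min

2023.32 ft/min


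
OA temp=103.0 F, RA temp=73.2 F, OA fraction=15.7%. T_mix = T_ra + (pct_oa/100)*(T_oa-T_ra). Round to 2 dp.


T_mix = 73.2 + (15.7/100)*(103.0-73.2) = 77.88 F

77.88 F


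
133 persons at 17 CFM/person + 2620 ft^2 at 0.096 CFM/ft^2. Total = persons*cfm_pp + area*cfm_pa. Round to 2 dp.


Total = 133*17 + 2620*0.096 = 2512.52 CFM

2512.52 CFM


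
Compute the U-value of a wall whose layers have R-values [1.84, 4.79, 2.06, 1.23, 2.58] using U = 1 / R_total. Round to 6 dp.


R_total = 1.84 + 4.79 + 2.06 + 1.23 + 2.58 = 12.50
U = 1/12.50 = 0.080000

0.080000


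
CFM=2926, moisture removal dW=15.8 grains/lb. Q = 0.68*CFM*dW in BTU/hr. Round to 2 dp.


Q = 0.68 * 2926 * 15.8 = 31436.94 BTU/hr

31436.94 BTU/hr


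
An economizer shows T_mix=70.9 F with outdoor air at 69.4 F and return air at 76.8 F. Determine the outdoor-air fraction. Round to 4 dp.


frac = (70.9 - 76.8) / (69.4 - 76.8) = 0.7973

0.7973


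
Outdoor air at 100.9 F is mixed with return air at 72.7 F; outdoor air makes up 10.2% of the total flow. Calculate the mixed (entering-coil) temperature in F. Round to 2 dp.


T_mix = 72.7 + (10.2/100)*(100.9-72.7) = 75.58 F

75.58 F


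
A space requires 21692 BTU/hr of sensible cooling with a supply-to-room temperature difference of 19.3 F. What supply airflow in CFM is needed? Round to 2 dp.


CFM = 21692 / (1.08 * 19.3) = 1040.68

1040.68 CFM


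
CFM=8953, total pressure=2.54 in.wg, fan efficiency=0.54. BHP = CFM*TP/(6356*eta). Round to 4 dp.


BHP = 8953 * 2.54 / (6356 * 0.54) = 6.6256 hp

6.6256 hp


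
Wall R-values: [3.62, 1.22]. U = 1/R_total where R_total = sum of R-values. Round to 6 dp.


R_total = 3.62 + 1.22 = 4.84
U = 1/4.84 = 0.206612

0.206612


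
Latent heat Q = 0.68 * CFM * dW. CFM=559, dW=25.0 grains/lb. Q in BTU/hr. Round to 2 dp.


Q = 0.68 * 559 * 25.0 = 9503.00 BTU/hr

9503.00 BTU/hr


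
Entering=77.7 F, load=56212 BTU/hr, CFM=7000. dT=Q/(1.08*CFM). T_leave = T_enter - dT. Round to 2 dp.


dT = 56212/(1.08*7000) = 7.4354
T_leave = 77.7 - 7.4354 = 70.26 F

70.26 F


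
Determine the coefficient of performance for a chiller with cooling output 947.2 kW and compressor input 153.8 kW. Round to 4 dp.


COP = 947.2 / 153.8 = 6.1586

6.1586


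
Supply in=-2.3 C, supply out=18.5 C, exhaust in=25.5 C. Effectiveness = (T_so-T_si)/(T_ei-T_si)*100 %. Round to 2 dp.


eff = (18.5-(-2.3))/(25.5-(-2.3))*100 = 74.82 %

74.82 %


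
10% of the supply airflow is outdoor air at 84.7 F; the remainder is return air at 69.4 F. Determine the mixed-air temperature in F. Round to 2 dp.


T_mix = 0.1*84.7 + 0.9*69.4 = 70.93 F

70.93 F


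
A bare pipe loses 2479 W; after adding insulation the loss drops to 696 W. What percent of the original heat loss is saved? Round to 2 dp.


Savings = ((2479-696)/2479)*100 = 71.92 %

71.92 %


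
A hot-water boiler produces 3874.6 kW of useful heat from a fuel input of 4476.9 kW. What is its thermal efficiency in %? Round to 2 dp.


eta = (3874.6/4476.9)*100 = 86.55 %

86.55 %


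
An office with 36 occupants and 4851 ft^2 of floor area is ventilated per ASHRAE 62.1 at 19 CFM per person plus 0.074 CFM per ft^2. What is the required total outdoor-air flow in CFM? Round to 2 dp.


Total = 36*19 + 4851*0.074 = 1042.97 CFM

1042.97 CFM


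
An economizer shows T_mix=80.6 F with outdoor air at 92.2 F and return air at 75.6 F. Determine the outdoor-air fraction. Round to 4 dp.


frac = (80.6 - 75.6) / (92.2 - 75.6) = 0.3012

0.3012


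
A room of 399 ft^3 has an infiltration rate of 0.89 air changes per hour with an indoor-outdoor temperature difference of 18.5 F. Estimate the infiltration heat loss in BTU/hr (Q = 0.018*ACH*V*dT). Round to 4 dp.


Q = 0.018 * 0.89 * 399 * 18.5 = 118.2516 BTU/hr

118.2516 BTU/hr


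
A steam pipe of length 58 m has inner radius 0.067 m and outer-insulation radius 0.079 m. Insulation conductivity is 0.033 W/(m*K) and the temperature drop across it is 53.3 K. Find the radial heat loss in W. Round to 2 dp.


Q = 2*pi*0.033*58*53.3/ln(0.079/0.067) = 3890.54 W

3890.54 W


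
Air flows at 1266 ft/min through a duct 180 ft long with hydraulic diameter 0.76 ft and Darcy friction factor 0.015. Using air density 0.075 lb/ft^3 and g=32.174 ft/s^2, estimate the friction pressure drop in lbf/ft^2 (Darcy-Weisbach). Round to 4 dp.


v_fps = 1266/60 = 21.1 ft/s
dp = 0.015*(180/0.76)*0.075*21.1^2/(2*32.174) = 1.8435 lbf/ft^2

1.8435 lbf/ft^2


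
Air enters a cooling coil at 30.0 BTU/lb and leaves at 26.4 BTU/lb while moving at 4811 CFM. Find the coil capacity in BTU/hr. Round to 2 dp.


Q = 4.5 * 4811 * (30.0 - 26.4) = 77938.20 BTU/hr

77938.20 BTU/hr


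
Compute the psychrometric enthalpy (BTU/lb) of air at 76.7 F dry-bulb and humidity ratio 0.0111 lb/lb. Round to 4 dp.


h = 0.24*76.7 + 0.0111*(1061+0.444*76.7) = 30.5631 BTU/lb

30.5631 BTU/lb


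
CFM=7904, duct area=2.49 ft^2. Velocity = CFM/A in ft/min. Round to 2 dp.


V = 7904 / 2.49 = 3174.30 ft/min

3174.30 ft/min


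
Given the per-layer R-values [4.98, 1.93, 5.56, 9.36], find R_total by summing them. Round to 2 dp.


R_total = 4.98 + 1.93 + 5.56 + 9.36 = 21.83

21.83


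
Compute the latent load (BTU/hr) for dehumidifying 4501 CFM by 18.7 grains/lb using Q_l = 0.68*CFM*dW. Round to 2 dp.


Q = 0.68 * 4501 * 18.7 = 57234.72 BTU/hr

57234.72 BTU/hr


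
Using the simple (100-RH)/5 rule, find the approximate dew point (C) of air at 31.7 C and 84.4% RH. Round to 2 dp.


Td = 31.7 - (100-84.4)/5 = 28.58 C

28.58 C


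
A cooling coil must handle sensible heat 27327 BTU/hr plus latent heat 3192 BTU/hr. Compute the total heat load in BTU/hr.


Qt = 27327 + 3192 = 30519 BTU/hr

30519 BTU/hr


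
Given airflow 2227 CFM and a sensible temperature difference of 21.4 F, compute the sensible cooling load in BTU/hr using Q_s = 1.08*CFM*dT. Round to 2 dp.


Q = 1.08 * 2227 * 21.4 = 51470.42 BTU/hr

51470.42 BTU/hr


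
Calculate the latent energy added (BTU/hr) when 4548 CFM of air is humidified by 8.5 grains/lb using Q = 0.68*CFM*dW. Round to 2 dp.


Q = 0.68 * 4548 * 8.5 = 26287.44 BTU/hr

26287.44 BTU/hr


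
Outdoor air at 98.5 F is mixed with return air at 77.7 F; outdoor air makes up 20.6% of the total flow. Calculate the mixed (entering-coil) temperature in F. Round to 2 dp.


T_mix = 77.7 + (20.6/100)*(98.5-77.7) = 81.98 F

81.98 F


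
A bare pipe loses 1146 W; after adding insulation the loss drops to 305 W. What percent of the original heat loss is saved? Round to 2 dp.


Savings = ((1146-305)/1146)*100 = 73.39 %

73.39 %


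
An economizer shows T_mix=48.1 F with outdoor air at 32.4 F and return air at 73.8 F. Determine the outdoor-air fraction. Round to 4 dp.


frac = (48.1 - 73.8) / (32.4 - 73.8) = 0.6208

0.6208


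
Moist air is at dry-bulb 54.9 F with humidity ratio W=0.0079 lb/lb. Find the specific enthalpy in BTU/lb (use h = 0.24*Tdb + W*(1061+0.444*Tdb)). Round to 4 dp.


h = 0.24*54.9 + 0.0079*(1061+0.444*54.9) = 21.7505 BTU/lb

21.7505 BTU/lb


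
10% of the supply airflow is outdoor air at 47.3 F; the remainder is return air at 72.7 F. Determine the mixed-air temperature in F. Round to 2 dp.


T_mix = 0.1*47.3 + 0.9*72.7 = 70.16 F

70.16 F


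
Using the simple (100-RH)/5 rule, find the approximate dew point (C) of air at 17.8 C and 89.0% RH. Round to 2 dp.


Td = 17.8 - (100-89.0)/5 = 15.60 C

15.60 C


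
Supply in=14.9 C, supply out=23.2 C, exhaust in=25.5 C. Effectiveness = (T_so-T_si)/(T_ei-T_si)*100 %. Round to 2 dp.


eff = (23.2-14.9)/(25.5-14.9)*100 = 78.30 %

78.30 %


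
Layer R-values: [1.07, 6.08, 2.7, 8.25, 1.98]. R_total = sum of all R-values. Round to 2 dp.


R_total = 1.07 + 6.08 + 2.7 + 8.25 + 1.98 = 20.08

20.08


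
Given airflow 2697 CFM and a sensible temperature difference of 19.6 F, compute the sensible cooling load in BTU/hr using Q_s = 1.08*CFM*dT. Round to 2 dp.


Q = 1.08 * 2697 * 19.6 = 57090.10 BTU/hr

57090.10 BTU/hr


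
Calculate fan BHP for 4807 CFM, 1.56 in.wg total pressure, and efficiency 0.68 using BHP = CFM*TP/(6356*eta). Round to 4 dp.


BHP = 4807 * 1.56 / (6356 * 0.68) = 1.7350 hp

1.7350 hp


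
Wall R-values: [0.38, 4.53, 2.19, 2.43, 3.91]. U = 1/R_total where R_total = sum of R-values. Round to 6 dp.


R_total = 0.38 + 4.53 + 2.19 + 2.43 + 3.91 = 13.44
U = 1/13.44 = 0.074405

0.074405


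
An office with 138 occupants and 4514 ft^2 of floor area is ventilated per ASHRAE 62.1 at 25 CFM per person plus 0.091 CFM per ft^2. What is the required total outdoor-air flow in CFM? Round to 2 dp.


Total = 138*25 + 4514*0.091 = 3860.77 CFM

3860.77 CFM


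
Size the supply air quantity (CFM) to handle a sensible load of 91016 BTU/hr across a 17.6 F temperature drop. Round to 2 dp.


CFM = 91016 / (1.08 * 17.6) = 4788.30

4788.30 CFM


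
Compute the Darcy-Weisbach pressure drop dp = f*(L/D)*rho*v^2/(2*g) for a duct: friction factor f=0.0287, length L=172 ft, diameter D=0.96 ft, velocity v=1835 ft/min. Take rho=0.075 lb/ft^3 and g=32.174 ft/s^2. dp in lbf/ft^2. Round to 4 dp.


v_fps = 1835/60 = 30.5833 ft/s
dp = 0.0287*(172/0.96)*0.075*30.5833^2/(2*32.174) = 5.6058 lbf/ft^2

5.6058 lbf/ft^2


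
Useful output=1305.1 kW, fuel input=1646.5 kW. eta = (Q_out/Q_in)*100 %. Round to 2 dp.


eta = (1305.1/1646.5)*100 = 79.27 %

79.27 %


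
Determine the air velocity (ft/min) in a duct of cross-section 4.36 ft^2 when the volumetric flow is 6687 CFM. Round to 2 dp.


V = 6687 / 4.36 = 1533.72 ft/min

1533.72 ft/min


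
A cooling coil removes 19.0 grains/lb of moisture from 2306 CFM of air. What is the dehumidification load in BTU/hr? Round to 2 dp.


Q = 0.68 * 2306 * 19.0 = 29793.52 BTU/hr

29793.52 BTU/hr


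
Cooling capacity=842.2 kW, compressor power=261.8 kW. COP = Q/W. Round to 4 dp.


COP = 842.2 / 261.8 = 3.2170

3.2170


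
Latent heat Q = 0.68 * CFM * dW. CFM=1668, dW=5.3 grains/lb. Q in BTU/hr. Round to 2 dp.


Q = 0.68 * 1668 * 5.3 = 6011.47 BTU/hr

6011.47 BTU/hr


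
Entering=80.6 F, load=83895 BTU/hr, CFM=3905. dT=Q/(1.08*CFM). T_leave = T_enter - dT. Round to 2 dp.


dT = 83895/(1.08*3905) = 19.8926
T_leave = 80.6 - 19.8926 = 60.71 F

60.71 F


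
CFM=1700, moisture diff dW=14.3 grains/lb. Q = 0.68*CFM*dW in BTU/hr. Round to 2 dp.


Q = 0.68 * 1700 * 14.3 = 16530.80 BTU/hr

16530.80 BTU/hr


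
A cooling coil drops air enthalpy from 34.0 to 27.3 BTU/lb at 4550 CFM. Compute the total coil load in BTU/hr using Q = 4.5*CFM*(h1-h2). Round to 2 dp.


Q = 4.5 * 4550 * (34.0 - 27.3) = 137182.50 BTU/hr

137182.50 BTU/hr


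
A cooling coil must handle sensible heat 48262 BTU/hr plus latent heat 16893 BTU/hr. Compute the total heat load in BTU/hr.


Qt = 48262 + 16893 = 65155 BTU/hr

65155 BTU/hr


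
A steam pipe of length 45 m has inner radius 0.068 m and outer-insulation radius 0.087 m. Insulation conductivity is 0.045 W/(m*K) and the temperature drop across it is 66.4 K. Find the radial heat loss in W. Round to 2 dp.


Q = 2*pi*0.045*45*66.4/ln(0.087/0.068) = 3428.72 W

3428.72 W


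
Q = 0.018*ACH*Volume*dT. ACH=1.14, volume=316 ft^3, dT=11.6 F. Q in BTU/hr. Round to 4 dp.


Q = 0.018 * 1.14 * 316 * 11.6 = 75.2181 BTU/hr

75.2181 BTU/hr


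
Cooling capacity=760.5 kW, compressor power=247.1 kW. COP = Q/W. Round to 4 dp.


COP = 760.5 / 247.1 = 3.0777

3.0777


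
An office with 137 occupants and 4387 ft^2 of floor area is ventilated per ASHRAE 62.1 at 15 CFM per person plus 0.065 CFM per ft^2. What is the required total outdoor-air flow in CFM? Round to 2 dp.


Total = 137*15 + 4387*0.065 = 2340.16 CFM

2340.16 CFM


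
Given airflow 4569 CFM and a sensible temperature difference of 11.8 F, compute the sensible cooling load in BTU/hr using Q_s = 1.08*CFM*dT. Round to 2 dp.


Q = 1.08 * 4569 * 11.8 = 58227.34 BTU/hr

58227.34 BTU/hr


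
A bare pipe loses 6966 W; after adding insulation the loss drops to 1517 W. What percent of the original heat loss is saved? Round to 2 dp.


Savings = ((6966-1517)/6966)*100 = 78.22 %

78.22 %


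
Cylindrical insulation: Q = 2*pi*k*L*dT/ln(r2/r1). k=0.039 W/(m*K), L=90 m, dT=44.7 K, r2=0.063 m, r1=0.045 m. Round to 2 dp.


Q = 2*pi*0.039*90*44.7/ln(0.063/0.045) = 2929.85 W

2929.85 W


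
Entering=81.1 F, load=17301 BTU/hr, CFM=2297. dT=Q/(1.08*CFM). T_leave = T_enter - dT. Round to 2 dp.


dT = 17301/(1.08*2297) = 6.9741
T_leave = 81.1 - 6.9741 = 74.13 F

74.13 F


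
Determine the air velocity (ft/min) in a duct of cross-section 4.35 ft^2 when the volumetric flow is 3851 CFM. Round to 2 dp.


V = 3851 / 4.35 = 885.29 ft/min

885.29 ft/min


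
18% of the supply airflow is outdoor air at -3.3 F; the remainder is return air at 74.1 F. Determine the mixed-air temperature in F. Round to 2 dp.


T_mix = 0.18*(-3.3) + 0.82*74.1 = 60.17 F

60.17 F


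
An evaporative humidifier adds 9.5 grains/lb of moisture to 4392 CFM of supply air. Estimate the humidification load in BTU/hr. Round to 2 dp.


Q = 0.68 * 4392 * 9.5 = 28372.32 BTU/hr

28372.32 BTU/hr


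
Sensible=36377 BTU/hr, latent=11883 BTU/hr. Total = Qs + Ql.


Qt = 36377 + 11883 = 48260 BTU/hr

48260 BTU/hr


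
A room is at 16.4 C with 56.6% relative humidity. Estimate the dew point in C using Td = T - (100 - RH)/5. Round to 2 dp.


Td = 16.4 - (100-56.6)/5 = 7.72 C

7.72 C


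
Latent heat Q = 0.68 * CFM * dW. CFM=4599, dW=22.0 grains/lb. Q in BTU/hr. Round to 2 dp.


Q = 0.68 * 4599 * 22.0 = 68801.04 BTU/hr

68801.04 BTU/hr


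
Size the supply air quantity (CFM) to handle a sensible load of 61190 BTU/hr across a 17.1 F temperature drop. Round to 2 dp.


CFM = 61190 / (1.08 * 17.1) = 3313.30

3313.30 CFM


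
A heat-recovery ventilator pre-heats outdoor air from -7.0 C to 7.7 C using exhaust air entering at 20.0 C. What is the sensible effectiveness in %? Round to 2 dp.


eff = (7.7-(-7.0))/(20.0-(-7.0))*100 = 54.44 %

54.44 %


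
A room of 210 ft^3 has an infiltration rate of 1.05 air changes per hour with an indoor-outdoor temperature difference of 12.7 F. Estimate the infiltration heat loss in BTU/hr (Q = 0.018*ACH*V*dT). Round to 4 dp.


Q = 0.018 * 1.05 * 210 * 12.7 = 50.4063 BTU/hr

50.4063 BTU/hr


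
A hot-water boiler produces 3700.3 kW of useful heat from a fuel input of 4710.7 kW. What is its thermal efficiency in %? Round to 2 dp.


eta = (3700.3/4710.7)*100 = 78.55 %

78.55 %


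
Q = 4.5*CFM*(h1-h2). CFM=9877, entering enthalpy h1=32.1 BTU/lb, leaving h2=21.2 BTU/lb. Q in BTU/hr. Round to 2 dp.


Q = 4.5 * 9877 * (32.1 - 21.2) = 484466.85 BTU/hr

484466.85 BTU/hr


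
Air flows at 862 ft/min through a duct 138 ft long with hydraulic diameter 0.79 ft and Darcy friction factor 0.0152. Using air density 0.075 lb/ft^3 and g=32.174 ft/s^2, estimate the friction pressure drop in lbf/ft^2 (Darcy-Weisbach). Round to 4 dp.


v_fps = 862/60 = 14.3667 ft/s
dp = 0.0152*(138/0.79)*0.075*14.3667^2/(2*32.174) = 0.6388 lbf/ft^2

0.6388 lbf/ft^2


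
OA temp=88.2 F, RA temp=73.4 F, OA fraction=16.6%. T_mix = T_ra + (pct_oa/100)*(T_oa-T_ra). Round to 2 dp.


T_mix = 73.4 + (16.6/100)*(88.2-73.4) = 75.86 F

75.86 F


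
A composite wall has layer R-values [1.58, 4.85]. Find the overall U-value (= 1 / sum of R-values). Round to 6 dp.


R_total = 1.58 + 4.85 = 6.43
U = 1/6.43 = 0.155521

0.155521


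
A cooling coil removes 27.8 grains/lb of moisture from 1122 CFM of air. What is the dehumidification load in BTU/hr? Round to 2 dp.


Q = 0.68 * 1122 * 27.8 = 21210.29 BTU/hr

21210.29 BTU/hr


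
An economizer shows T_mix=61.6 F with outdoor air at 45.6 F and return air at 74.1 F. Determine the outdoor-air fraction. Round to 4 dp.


frac = (61.6 - 74.1) / (45.6 - 74.1) = 0.4386

0.4386


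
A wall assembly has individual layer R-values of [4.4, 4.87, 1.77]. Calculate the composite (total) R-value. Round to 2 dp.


R_total = 4.4 + 4.87 + 1.77 = 11.04

11.04


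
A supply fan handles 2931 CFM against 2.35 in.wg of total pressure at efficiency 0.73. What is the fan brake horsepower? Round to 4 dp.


BHP = 2931 * 2.35 / (6356 * 0.73) = 1.4845 hp

1.4845 hp


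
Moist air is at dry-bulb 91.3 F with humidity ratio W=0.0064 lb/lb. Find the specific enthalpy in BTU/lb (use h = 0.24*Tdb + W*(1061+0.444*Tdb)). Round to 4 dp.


h = 0.24*91.3 + 0.0064*(1061+0.444*91.3) = 28.9618 BTU/lb

28.9618 BTU/lb


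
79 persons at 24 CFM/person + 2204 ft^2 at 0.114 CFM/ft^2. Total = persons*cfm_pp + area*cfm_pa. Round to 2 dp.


Total = 79*24 + 2204*0.114 = 2147.26 CFM

2147.26 CFM


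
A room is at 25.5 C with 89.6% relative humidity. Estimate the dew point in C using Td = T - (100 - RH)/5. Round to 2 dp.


Td = 25.5 - (100-89.6)/5 = 23.42 C

23.42 C


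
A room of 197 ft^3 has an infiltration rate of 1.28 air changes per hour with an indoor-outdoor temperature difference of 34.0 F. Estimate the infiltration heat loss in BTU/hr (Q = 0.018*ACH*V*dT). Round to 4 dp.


Q = 0.018 * 1.28 * 197 * 34.0 = 154.3219 BTU/hr

154.3219 BTU/hr


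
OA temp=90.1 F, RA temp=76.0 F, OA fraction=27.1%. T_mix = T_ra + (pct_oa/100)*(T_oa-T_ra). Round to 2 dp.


T_mix = 76.0 + (27.1/100)*(90.1-76.0) = 79.82 F

79.82 F


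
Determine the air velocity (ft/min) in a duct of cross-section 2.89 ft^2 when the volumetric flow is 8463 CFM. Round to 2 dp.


V = 8463 / 2.89 = 2928.37 ft/min

2928.37 ft/min


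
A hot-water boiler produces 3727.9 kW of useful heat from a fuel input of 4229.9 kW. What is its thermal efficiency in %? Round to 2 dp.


eta = (3727.9/4229.9)*100 = 88.13 %

88.13 %


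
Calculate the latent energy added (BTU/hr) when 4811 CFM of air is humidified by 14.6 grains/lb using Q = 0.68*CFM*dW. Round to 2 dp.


Q = 0.68 * 4811 * 14.6 = 47763.61 BTU/hr

47763.61 BTU/hr


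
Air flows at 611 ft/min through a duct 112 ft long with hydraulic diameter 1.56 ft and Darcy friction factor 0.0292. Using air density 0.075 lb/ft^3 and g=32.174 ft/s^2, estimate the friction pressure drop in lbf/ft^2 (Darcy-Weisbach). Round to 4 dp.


v_fps = 611/60 = 10.1833 ft/s
dp = 0.0292*(112/1.56)*0.075*10.1833^2/(2*32.174) = 0.2534 lbf/ft^2

0.2534 lbf/ft^2


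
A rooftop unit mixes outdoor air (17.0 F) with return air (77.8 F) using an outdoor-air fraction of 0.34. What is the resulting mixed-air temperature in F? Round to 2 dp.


T_mix = 0.34*17.0 + 0.66*77.8 = 57.13 F

57.13 F


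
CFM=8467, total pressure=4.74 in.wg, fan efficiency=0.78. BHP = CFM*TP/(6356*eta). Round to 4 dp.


BHP = 8467 * 4.74 / (6356 * 0.78) = 8.0952 hp

8.0952 hp


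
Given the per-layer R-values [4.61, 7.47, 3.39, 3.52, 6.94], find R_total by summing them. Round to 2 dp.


R_total = 4.61 + 7.47 + 3.39 + 3.52 + 6.94 = 25.93

25.93
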